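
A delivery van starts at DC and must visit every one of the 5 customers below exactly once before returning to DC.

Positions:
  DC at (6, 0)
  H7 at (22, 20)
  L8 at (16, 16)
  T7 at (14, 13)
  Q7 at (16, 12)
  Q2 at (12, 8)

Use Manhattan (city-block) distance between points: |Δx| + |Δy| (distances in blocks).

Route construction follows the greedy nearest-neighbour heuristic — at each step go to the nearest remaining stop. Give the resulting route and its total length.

At DC the remaining stops are Q2 14, T7 21, Q7 22, L8 26, H7 36; go to Q2.
At Q2 the remaining stops are T7 7, Q7 8, L8 12, H7 22; go to T7.
At T7 the remaining stops are Q7 3, L8 5, H7 15; go to Q7.
At Q7 the remaining stops are L8 4, H7 14; go to L8.
At L8 the remaining stops are H7 10; go to H7.
Return H7→DC: 36.
Total = 14 + 7 + 3 + 4 + 10 + 36 = 74.

Total distance 74 blocks via the nearest-neighbour route DC → Q2 → T7 → Q7 → L8 → H7 → DC.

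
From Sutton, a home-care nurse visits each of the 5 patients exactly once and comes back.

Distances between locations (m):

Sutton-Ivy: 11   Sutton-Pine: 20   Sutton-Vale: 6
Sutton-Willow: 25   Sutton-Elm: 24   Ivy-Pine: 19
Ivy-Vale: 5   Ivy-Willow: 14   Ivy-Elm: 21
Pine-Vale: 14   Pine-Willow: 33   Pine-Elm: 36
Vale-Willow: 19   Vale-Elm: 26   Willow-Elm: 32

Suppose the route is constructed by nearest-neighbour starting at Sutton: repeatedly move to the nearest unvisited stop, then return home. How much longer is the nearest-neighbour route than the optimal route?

4 m longer than the optimal tour.

Sutton: Vale=6, Ivy=11, Pine=20, Elm=24, Willow=25 ⇒ Vale
Vale: Ivy=5, Pine=14, Willow=19, Elm=26 ⇒ Ivy
Ivy: Willow=14, Pine=19, Elm=21 ⇒ Willow
Willow: Elm=32, Pine=33 ⇒ Elm
Elm: Pine=36 ⇒ Pine
NN route Sutton → Vale → Ivy → Willow → Elm → Pine → Sutton costs 113.
Optimal: Sutton → Pine → Vale → Ivy → Willow → Elm → Sutton costs 109 (by enumerating all 60 distinct tours).
Excess = 113 − 109 = 4.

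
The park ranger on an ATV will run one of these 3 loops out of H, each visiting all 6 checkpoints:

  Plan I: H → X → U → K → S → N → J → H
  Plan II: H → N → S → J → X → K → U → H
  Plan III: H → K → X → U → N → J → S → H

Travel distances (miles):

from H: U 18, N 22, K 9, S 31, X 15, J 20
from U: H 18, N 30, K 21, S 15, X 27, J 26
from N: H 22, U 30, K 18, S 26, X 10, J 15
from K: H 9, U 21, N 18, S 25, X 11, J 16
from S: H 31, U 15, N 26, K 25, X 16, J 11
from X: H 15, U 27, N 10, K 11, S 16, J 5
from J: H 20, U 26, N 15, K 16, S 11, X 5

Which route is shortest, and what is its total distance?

Plan I: 15 + 27 + 21 + 25 + 26 + 15 + 20 = 149
Plan II: 22 + 26 + 11 + 5 + 11 + 21 + 18 = 114
Plan III: 9 + 11 + 27 + 30 + 15 + 11 + 31 = 134

114 miles — Plan II is the shortest.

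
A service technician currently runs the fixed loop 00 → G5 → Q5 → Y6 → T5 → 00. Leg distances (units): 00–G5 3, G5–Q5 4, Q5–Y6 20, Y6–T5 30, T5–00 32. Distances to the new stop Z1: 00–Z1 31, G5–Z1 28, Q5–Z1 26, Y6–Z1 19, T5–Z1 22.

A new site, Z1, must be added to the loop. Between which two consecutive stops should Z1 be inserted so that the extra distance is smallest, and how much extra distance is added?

+11 — insert Z1 between Y6 and T5.

Insertion cost between consecutive stops i–j is d(i,Z1) + d(Z1,j) − d(i,j):
  between 00 and G5: 31 + 28 − 3 = 56
  between G5 and Q5: 28 + 26 − 4 = 50
  between Q5 and Y6: 26 + 19 − 20 = 25
  between Y6 and T5: 19 + 22 − 30 = 11
  between T5 and 00: 22 + 31 − 32 = 21
Cheapest insertion is between Y6 and T5, adding 11.
New total = 89 + 11 = 100.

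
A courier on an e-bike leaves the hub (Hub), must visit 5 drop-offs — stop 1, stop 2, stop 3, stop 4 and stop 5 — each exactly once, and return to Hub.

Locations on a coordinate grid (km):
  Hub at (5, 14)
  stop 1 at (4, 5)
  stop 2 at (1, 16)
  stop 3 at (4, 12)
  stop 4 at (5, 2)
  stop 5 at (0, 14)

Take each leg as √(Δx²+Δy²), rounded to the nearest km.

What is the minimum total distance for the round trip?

With 5 stops there are 5!/2 = 60 distinct round trips (a route and its reverse cost the same).
Hub-stop 1-stop 2-stop 3-stop 4-stop 5-Hub: 9+11+5+10+13+5 = 53
Hub-stop 1-stop 2-stop 3-stop 5-stop 4-Hub: 9+11+5+4+13+12 = 54
Hub-stop 1-stop 2-stop 4-stop 3-stop 5-Hub: 9+11+15+10+4+5 = 54
Hub-stop 1-stop 2-stop 4-stop 5-stop 3-Hub: 9+11+15+13+4+2 = 54
Hub-stop 1-stop 2-stop 5-stop 3-stop 4-Hub: 9+11+2+4+10+12 = 48
Hub-stop 1-stop 2-stop 5-stop 4-stop 3-Hub: 9+11+2+13+10+2 = 47
Hub-stop 1-stop 3-stop 2-stop 4-stop 5-Hub: 9+7+5+15+13+5 = 54
Hub-stop 1-stop 3-stop 2-stop 5-stop 4-Hub: 9+7+5+2+13+12 = 48
Hub-stop 1-stop 3-stop 4-stop 2-stop 5-Hub: 9+7+10+15+2+5 = 48
Hub-stop 1-stop 3-stop 4-stop 5-stop 2-Hub: 9+7+10+13+2+4 = 45
Hub-stop 1-stop 3-stop 5-stop 2-stop 4-Hub: 9+7+4+2+15+12 = 49
Hub-stop 1-stop 3-stop 5-stop 4-stop 2-Hub: 9+7+4+13+15+4 = 52
Hub-stop 1-stop 4-stop 2-stop 3-stop 5-Hub: 9+3+15+5+4+5 = 41
Hub-stop 1-stop 4-stop 2-stop 5-stop 3-Hub: 9+3+15+2+4+2 = 35
… (46 more)
Hub-stop 2-stop 5-stop 1-stop 4-stop 3-Hub: 4+2+10+3+10+2 = 31  ← best
The minimum is 31.
One optimal route: Hub → stop 2 → stop 5 → stop 1 → stop 4 → stop 3 → Hub (or its reverse).

31 km — the shortest possible round trip.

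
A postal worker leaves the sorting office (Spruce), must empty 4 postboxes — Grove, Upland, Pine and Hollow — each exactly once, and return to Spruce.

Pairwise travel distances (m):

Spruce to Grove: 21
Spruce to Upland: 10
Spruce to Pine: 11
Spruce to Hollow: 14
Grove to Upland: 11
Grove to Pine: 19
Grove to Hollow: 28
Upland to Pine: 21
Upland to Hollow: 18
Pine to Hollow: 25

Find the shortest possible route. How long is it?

Spruce→Grove→Upland→Pine→Hollow→Spruce: 21+11+21+25+14 = 92
Spruce→Grove→Upland→Hollow→Pine→Spruce: 21+11+18+25+11 = 86
Spruce→Grove→Pine→Upland→Hollow→Spruce: 21+19+21+18+14 = 93
Spruce→Grove→Pine→Hollow→Upland→Spruce: 21+19+25+18+10 = 93
Spruce→Grove→Hollow→Upland→Pine→Spruce: 21+28+18+21+11 = 99
Spruce→Grove→Hollow→Pine→Upland→Spruce: 21+28+25+21+10 = 105
Spruce→Upland→Grove→Pine→Hollow→Spruce: 10+11+19+25+14 = 79
Spruce→Upland→Grove→Hollow→Pine→Spruce: 10+11+28+25+11 = 85
Spruce→Upland→Pine→Grove→Hollow→Spruce: 10+21+19+28+14 = 92
Spruce→Upland→Hollow→Grove→Pine→Spruce: 10+18+28+19+11 = 86
Spruce→Pine→Grove→Upland→Hollow→Spruce: 11+19+11+18+14 = 73
Spruce→Pine→Upland→Grove→Hollow→Spruce: 11+21+11+28+14 = 85
The minimum is 73.
One optimal route: Spruce → Pine → Grove → Upland → Hollow → Spruce (or its reverse).

Shortest round trip = 73 m.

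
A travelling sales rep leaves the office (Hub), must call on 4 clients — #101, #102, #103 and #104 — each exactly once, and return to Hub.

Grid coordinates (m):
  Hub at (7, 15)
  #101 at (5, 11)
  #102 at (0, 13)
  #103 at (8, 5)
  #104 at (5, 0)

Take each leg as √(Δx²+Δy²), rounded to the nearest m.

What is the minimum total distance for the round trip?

With 4 stops there are 4!/2 = 12 distinct round trips (a route and its reverse cost the same).
Hub → #101 → #102 → #103 → #104 → Hub: 4+5+11+6+15 = 41
Hub → #101 → #102 → #104 → #103 → Hub: 4+5+14+6+10 = 39
Hub → #101 → #103 → #102 → #104 → Hub: 4+7+11+14+15 = 51
Hub → #101 → #103 → #104 → #102 → Hub: 4+7+6+14+7 = 38
Hub → #101 → #104 → #102 → #103 → Hub: 4+11+14+11+10 = 50
Hub → #101 → #104 → #103 → #102 → Hub: 4+11+6+11+7 = 39
Hub → #102 → #101 → #103 → #104 → Hub: 7+5+7+6+15 = 40
Hub → #102 → #101 → #104 → #103 → Hub: 7+5+11+6+10 = 39
Hub → #102 → #103 → #101 → #104 → Hub: 7+11+7+11+15 = 51
Hub → #102 → #104 → #101 → #103 → Hub: 7+14+11+7+10 = 49
Hub → #103 → #101 → #102 → #104 → Hub: 10+7+5+14+15 = 51
Hub → #103 → #102 → #101 → #104 → Hub: 10+11+5+11+15 = 52
The minimum is 38.
One optimal route: Hub → #101 → #103 → #104 → #102 → Hub (or its reverse).

Minimum total distance: 38 m.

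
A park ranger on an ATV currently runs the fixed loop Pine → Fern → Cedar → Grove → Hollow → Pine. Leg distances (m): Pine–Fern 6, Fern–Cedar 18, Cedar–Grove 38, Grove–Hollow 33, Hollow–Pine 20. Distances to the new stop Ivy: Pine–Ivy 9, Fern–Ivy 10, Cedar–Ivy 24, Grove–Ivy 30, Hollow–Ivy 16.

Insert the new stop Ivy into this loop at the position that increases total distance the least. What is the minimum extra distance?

Insertion cost between consecutive stops i–j is d(i,Ivy) + d(Ivy,j) − d(i,j):
  between Pine and Fern: 9 + 10 − 6 = 13
  between Fern and Cedar: 10 + 24 − 18 = 16
  between Cedar and Grove: 24 + 30 − 38 = 16
  between Grove and Hollow: 30 + 16 − 33 = 13
  between Hollow and Pine: 16 + 9 − 20 = 5
Cheapest insertion is between Hollow and Pine, adding 5.
New total = 115 + 5 = 120.

Adding 5 m by placing Ivy on the Hollow–Pine leg.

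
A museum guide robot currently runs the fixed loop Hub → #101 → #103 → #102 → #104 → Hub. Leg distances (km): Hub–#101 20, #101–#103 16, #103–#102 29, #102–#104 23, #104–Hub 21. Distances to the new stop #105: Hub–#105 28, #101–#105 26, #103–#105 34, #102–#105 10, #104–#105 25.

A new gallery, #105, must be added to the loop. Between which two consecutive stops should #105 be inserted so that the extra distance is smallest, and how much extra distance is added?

Insertion cost between consecutive stops i–j is d(i,#105) + d(#105,j) − d(i,j):
  between Hub and #101: 28 + 26 − 20 = 34
  between #101 and #103: 26 + 34 − 16 = 44
  between #103 and #102: 34 + 10 − 29 = 15
  between #102 and #104: 10 + 25 − 23 = 12
  between #104 and Hub: 25 + 28 − 21 = 32
Cheapest insertion is between #102 and #104, adding 12.
New total = 109 + 12 = 121.

Minimum extra distance: 12 km, inserting #105 between #102 and #104.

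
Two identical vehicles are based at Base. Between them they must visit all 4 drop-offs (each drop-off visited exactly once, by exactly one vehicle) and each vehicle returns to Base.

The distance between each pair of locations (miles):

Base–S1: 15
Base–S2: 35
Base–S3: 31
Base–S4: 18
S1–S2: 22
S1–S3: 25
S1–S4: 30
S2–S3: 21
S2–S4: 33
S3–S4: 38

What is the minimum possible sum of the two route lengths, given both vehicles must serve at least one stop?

Minimum combined distance: 125 miles.

There are 2^3 − 1 = 7 ways to divide the 4 stops into two non-empty groups. For each, the best each vehicle can do is its own shortest tour through its group:
  {S1} + {S2, S3, S4}: 30 + 103 = 133
  {S2} + {S1, S3, S4}: 70 + 96 = 166
  {S1, S2} + {S3, S4}: 72 + 87 = 159
  {S3} + {S1, S2, S4}: 62 + 88 = 150
  {S1, S3} + {S2, S4}: 71 + 86 = 157
  {S2, S3} + {S1, S4}: 87 + 63 = 150
  … (7 splits in total)
  {S1, S2, S3} + {S4}: 89 + 36 = 125  ← best
Best: vehicle 1 Base → S1 → S2 → S3 → Base = 89; vehicle 2 Base → S4 → Base = 36; combined 125.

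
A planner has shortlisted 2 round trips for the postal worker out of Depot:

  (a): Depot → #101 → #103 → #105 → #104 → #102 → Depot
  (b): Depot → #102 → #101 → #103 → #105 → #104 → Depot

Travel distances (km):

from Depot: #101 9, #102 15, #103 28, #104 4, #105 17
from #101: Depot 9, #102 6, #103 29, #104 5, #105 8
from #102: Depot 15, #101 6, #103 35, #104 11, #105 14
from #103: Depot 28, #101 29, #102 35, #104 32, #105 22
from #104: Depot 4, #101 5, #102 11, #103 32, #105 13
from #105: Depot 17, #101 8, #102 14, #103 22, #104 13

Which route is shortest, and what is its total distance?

(a): 9 + 29 + 22 + 13 + 11 + 15 = 99
(b): 15 + 6 + 29 + 22 + 13 + 4 = 89

89 km — (b) is the shortest.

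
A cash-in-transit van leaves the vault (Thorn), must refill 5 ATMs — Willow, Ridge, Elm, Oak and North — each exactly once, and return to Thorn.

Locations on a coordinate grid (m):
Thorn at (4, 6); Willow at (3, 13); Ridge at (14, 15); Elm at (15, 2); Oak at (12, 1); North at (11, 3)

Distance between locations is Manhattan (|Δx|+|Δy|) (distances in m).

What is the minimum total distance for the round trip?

Thorn → Willow → Ridge → Elm → Oak → North → Thorn: 8+13+14+4+3+10 = 52
Thorn → Willow → Ridge → Elm → North → Oak → Thorn: 8+13+14+5+3+13 = 56
Thorn → Willow → Ridge → Oak → Elm → North → Thorn: 8+13+16+4+5+10 = 56
Thorn → Willow → Ridge → Oak → North → Elm → Thorn: 8+13+16+3+5+15 = 60
Thorn → Willow → Ridge → North → Elm → Oak → Thorn: 8+13+15+5+4+13 = 58
Thorn → Willow → Ridge → North → Oak → Elm → Thorn: 8+13+15+3+4+15 = 58
Thorn → Willow → Elm → Ridge → Oak → North → Thorn: 8+23+14+16+3+10 = 74
Thorn → Willow → Elm → Ridge → North → Oak → Thorn: 8+23+14+15+3+13 = 76
Thorn → Willow → Elm → Oak → Ridge → North → Thorn: 8+23+4+16+15+10 = 76
Thorn → Willow → Elm → Oak → North → Ridge → Thorn: 8+23+4+3+15+19 = 72
Thorn → Willow → Elm → North → Ridge → Oak → Thorn: 8+23+5+15+16+13 = 80
Thorn → Willow → Elm → North → Oak → Ridge → Thorn: 8+23+5+3+16+19 = 74
Thorn → Willow → Oak → Ridge → Elm → North → Thorn: 8+21+16+14+5+10 = 74
Thorn → Willow → Oak → Ridge → North → Elm → Thorn: 8+21+16+15+5+15 = 80
… (46 more)
The minimum is 52.
One optimal route: Thorn → Willow → Ridge → Elm → Oak → North → Thorn (or its reverse).

52 m — the shortest possible round trip.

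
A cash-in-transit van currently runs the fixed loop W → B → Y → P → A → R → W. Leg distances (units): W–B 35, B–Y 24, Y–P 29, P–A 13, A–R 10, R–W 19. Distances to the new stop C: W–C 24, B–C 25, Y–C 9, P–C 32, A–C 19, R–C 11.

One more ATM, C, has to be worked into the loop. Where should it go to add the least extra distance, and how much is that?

Insertion cost between consecutive stops i–j is d(i,C) + d(C,j) − d(i,j):
  between W and B: 24 + 25 − 35 = 14
  between B and Y: 25 + 9 − 24 = 10
  between Y and P: 9 + 32 − 29 = 12
  between P and A: 32 + 19 − 13 = 38
  between A and R: 19 + 11 − 10 = 20
  between R and W: 11 + 24 − 19 = 16
Cheapest insertion is between B and Y, adding 10.
New total = 130 + 10 = 140.

Minimum extra distance: 10, inserting C between B and Y.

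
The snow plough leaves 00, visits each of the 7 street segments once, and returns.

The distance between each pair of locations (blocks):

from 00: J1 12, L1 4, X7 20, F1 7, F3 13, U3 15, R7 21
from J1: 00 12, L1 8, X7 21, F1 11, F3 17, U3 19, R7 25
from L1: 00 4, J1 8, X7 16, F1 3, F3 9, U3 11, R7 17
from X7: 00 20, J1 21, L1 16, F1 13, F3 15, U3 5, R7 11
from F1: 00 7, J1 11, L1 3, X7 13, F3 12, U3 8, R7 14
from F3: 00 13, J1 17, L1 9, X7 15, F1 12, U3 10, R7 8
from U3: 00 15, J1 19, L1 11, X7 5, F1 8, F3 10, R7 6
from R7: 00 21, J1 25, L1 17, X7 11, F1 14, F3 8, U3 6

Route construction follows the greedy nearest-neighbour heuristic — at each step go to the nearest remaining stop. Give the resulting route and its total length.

Total distance 68 blocks via the nearest-neighbour route 00 → L1 → F1 → U3 → X7 → R7 → F3 → J1 → 00.

From 00: distances to unvisited — L1=4, F1=7, J1=12, F3=13, U3=15, X7=20, R7=21. Nearest is L1 (4).
From L1: distances to unvisited — F1=3, J1=8, F3=9, U3=11, X7=16, R7=17. Nearest is F1 (3).
From F1: distances to unvisited — U3=8, J1=11, F3=12, X7=13, R7=14. Nearest is U3 (8).
From U3: distances to unvisited — X7=5, R7=6, F3=10, J1=19. Nearest is X7 (5).
From X7: distances to unvisited — R7=11, F3=15, J1=21. Nearest is R7 (11).
From R7: distances to unvisited — F3=8, J1=25. Nearest is F3 (8).
From F3: distances to unvisited — J1=17. Nearest is J1 (17).
Return J1→00: 12.
Total = 4 + 3 + 8 + 5 + 11 + 8 + 17 + 12 = 68.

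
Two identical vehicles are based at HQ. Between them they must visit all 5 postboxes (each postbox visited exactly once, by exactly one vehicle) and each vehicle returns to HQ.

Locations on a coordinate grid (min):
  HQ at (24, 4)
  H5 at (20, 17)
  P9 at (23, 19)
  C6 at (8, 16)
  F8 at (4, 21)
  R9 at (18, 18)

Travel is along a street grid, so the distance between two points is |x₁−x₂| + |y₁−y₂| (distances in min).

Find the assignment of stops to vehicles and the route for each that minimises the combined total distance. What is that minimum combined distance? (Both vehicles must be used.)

There are 2^4 − 1 = 15 ways to divide the 5 stops into two non-empty groups. For each, the best each vehicle can do is its own shortest tour through its group:
  {H5} + {P9, C6, F8, R9}: 34 + 76 = 110
  {P9} + {H5, C6, F8, R9}: 32 + 74 = 106
  {H5, P9} + {C6, F8, R9}: 38 + 74 = 112
  {C6} + {H5, P9, F8, R9}: 56 + 74 = 130
  {H5, C6} + {P9, F8, R9}: 58 + 74 = 132
  {P9, C6} + {H5, F8, R9}: 62 + 74 = 136
  … (15 splits in total)
Best: vehicle 1 HQ → P9 → HQ = 32; vehicle 2 HQ → H5 → R9 → F8 → C6 → HQ = 74; combined 106.

106 min — the smallest possible combined total.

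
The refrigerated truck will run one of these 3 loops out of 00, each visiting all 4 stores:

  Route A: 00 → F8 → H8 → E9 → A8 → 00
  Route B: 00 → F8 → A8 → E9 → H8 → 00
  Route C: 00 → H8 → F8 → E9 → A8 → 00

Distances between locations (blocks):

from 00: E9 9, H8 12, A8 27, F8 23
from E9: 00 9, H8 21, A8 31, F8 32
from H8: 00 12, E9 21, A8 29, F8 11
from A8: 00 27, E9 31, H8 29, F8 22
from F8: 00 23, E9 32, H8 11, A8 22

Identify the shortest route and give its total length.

Route A: 23 + 11 + 21 + 31 + 27 = 113
Route B: 23 + 22 + 31 + 21 + 12 = 109
Route C: 12 + 11 + 32 + 31 + 27 = 113

109 blocks — Route B is the shortest.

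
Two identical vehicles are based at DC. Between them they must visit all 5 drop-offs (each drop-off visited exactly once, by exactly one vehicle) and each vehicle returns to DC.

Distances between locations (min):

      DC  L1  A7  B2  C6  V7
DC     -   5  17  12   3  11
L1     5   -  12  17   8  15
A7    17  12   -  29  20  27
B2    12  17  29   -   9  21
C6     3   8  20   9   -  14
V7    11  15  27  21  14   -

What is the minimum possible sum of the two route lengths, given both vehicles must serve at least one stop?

Minimum combined distance: 78 min.

Check every non-empty split of the stops between the two vehicles; for each half take its own optimal tour:
  {L1} + {A7, B2, C6, V7}: 10 + 77 = 87
  {A7} + {L1, B2, C6, V7}: 34 + 53 = 87
  {L1, A7} + {B2, C6, V7}: 34 + 44 = 78
  {B2} + {L1, A7, C6, V7}: 24 + 61 = 85
  {L1, B2} + {A7, C6, V7}: 34 + 61 = 95
  {A7, B2} + {L1, C6, V7}: 58 + 37 = 95
  … (15 splits in total)
Best: vehicle 1 DC → L1 → A7 → DC = 34; vehicle 2 DC → C6 → B2 → V7 → DC = 44; combined 78.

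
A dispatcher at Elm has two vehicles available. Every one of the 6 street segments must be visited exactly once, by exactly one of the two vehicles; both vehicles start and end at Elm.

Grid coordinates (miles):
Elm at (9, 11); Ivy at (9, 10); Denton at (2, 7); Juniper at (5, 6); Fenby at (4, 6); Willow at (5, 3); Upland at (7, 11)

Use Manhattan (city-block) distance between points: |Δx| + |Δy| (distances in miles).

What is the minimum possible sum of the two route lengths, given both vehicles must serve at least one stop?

32 miles — the smallest possible combined total.

Try each way of splitting the stops between the two vehicles (each non-empty) and, for each split, find the best tour for each vehicle:
  {Ivy} + {Denton, Juniper, Fenby, Willow, Upland}: 2 + 30 = 32
  {Denton} + {Ivy, Juniper, Fenby, Willow, Upland}: 22 + 26 = 48
  {Ivy, Denton} + {Juniper, Fenby, Willow, Upland}: 22 + 26 = 48
  {Juniper} + {Ivy, Denton, Fenby, Willow, Upland}: 18 + 30 = 48
  {Ivy, Juniper} + {Denton, Fenby, Willow, Upland}: 18 + 30 = 48
  {Denton, Juniper} + {Ivy, Fenby, Willow, Upland}: 24 + 26 = 50
  … (31 splits in total)
Best: vehicle 1 Elm → Ivy → Elm = 2; vehicle 2 Elm → Denton → Fenby → Juniper → Willow → Upland → Elm = 30; combined 32.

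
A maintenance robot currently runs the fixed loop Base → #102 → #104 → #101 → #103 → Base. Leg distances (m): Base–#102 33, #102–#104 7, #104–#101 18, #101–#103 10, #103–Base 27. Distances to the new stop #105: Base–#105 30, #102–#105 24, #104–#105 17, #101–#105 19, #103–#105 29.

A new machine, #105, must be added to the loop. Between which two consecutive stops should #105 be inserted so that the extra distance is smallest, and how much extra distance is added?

Insertion cost between consecutive stops i–j is d(i,#105) + d(#105,j) − d(i,j):
  between Base and #102: 30 + 24 − 33 = 21
  between #102 and #104: 24 + 17 − 7 = 34
  between #104 and #101: 17 + 19 − 18 = 18
  between #101 and #103: 19 + 29 − 10 = 38
  between #103 and Base: 29 + 30 − 27 = 32
Cheapest insertion is between #104 and #101, adding 18.
New total = 95 + 18 = 113.

+18 m — insert #105 between #104 and #101.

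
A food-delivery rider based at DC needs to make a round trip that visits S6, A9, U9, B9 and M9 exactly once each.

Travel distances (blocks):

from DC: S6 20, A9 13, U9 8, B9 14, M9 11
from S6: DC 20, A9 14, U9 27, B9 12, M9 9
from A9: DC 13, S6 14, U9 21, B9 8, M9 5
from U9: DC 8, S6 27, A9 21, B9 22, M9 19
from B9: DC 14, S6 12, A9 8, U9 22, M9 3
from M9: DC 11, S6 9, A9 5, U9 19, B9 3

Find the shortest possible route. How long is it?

DC → S6 → A9 → U9 → B9 → M9 → DC: 20+14+21+22+3+11 = 91
DC → S6 → A9 → U9 → M9 → B9 → DC: 20+14+21+19+3+14 = 91
DC → S6 → A9 → B9 → U9 → M9 → DC: 20+14+8+22+19+11 = 94
DC → S6 → A9 → B9 → M9 → U9 → DC: 20+14+8+3+19+8 = 72
DC → S6 → A9 → M9 → U9 → B9 → DC: 20+14+5+19+22+14 = 94
DC → S6 → A9 → M9 → B9 → U9 → DC: 20+14+5+3+22+8 = 72
DC → S6 → U9 → A9 → B9 → M9 → DC: 20+27+21+8+3+11 = 90
DC → S6 → U9 → A9 → M9 → B9 → DC: 20+27+21+5+3+14 = 90
DC → S6 → U9 → B9 → A9 → M9 → DC: 20+27+22+8+5+11 = 93
DC → S6 → U9 → B9 → M9 → A9 → DC: 20+27+22+3+5+13 = 90
DC → S6 → U9 → M9 → A9 → B9 → DC: 20+27+19+5+8+14 = 93
DC → S6 → U9 → M9 → B9 → A9 → DC: 20+27+19+3+8+13 = 90
DC → S6 → B9 → A9 → U9 → M9 → DC: 20+12+8+21+19+11 = 91
DC → S6 → B9 → A9 → M9 → U9 → DC: 20+12+8+5+19+8 = 72
… (46 more)
DC → A9 → B9 → M9 → S6 → U9 → DC: 13+8+3+9+27+8 = 68  ← best
The minimum is 68.
One optimal route: DC → A9 → B9 → M9 → S6 → U9 → DC (or its reverse).

68 blocks — the shortest possible round trip.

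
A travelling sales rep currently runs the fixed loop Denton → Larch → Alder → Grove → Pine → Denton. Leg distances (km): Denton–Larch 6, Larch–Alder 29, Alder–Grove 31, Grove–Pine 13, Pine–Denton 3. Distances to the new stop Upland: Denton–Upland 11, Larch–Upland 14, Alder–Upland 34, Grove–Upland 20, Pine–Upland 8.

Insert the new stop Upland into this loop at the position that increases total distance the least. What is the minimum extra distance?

Insertion cost between consecutive stops i–j is d(i,Upland) + d(Upland,j) − d(i,j):
  between Denton and Larch: 11 + 14 − 6 = 19
  between Larch and Alder: 14 + 34 − 29 = 19
  between Alder and Grove: 34 + 20 − 31 = 23
  between Grove and Pine: 20 + 8 − 13 = 15
  between Pine and Denton: 8 + 11 − 3 = 16
Cheapest insertion is between Grove and Pine, adding 15.
New total = 82 + 15 = 97.

Minimum extra distance: 15 km, inserting Upland between Grove and Pine.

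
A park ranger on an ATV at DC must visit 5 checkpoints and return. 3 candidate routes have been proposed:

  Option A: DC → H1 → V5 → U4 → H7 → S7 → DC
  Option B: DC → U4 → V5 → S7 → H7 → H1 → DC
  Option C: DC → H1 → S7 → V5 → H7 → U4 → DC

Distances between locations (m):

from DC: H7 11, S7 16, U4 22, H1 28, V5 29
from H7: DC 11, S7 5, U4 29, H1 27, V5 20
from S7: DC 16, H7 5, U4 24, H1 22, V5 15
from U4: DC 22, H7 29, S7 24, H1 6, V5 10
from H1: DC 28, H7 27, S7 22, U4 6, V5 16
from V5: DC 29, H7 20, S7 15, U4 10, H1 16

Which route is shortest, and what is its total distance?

Shortest is Option A, total 104 m.

Option A: 28 + 16 + 10 + 29 + 5 + 16 = 104
Option B: 22 + 10 + 15 + 5 + 27 + 28 = 107
Option C: 28 + 22 + 15 + 20 + 29 + 22 = 136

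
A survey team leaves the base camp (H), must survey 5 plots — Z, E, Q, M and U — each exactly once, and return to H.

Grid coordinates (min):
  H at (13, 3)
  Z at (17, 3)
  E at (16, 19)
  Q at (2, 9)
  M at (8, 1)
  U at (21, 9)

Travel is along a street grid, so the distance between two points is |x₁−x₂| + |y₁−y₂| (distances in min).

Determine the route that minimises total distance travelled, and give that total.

With 5 stops there are 5!/2 = 60 distinct round trips (a route and its reverse cost the same).
H-Z-E-Q-M-U-H: 4+17+24+14+21+14 = 94
H-Z-E-Q-U-M-H: 4+17+24+19+21+7 = 92
H-Z-E-M-Q-U-H: 4+17+26+14+19+14 = 94
H-Z-E-M-U-Q-H: 4+17+26+21+19+17 = 104
H-Z-E-U-Q-M-H: 4+17+15+19+14+7 = 76
H-Z-E-U-M-Q-H: 4+17+15+21+14+17 = 88
H-Z-Q-E-M-U-H: 4+21+24+26+21+14 = 110
H-Z-Q-E-U-M-H: 4+21+24+15+21+7 = 92
H-Z-Q-M-E-U-H: 4+21+14+26+15+14 = 94
H-Z-Q-M-U-E-H: 4+21+14+21+15+19 = 94
H-Z-Q-U-E-M-H: 4+21+19+15+26+7 = 92
H-Z-Q-U-M-E-H: 4+21+19+21+26+19 = 110
H-Z-M-E-Q-U-H: 4+11+26+24+19+14 = 98
H-Z-M-E-U-Q-H: 4+11+26+15+19+17 = 92
… (46 more)
H-Z-U-E-Q-M-H: 4+10+15+24+14+7 = 74  ← best
The minimum is 74.
One optimal route: H → Z → U → E → Q → M → H (or its reverse).

Shortest round trip = 74 min.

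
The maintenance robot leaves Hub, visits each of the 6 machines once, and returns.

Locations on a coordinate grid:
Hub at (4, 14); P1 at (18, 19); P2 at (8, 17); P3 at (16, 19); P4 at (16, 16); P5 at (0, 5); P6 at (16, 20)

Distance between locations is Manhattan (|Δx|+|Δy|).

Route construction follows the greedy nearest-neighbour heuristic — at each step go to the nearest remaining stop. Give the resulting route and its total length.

Hub → [P2:7 / P5:13 / P4:14 / P3:17 / P6:18 / P1:19] → P2 (7)
P2 → [P4:9 / P3:10 / P6:11 / P1:12 / P5:20] → P4 (9)
P4 → [P3:3 / P6:4 / P1:5 / P5:27] → P3 (3)
P3 → [P6:1 / P1:2 / P5:30] → P6 (1)
P6 → [P1:3 / P5:31] → P1 (3)
P1 → [P5:32] → P5 (32)
Return P5→Hub: 13.
Total = 7 + 9 + 3 + 1 + 3 + 32 + 13 = 68.

68 along Hub → P2 → P4 → P3 → P6 → P1 → P5 → Hub.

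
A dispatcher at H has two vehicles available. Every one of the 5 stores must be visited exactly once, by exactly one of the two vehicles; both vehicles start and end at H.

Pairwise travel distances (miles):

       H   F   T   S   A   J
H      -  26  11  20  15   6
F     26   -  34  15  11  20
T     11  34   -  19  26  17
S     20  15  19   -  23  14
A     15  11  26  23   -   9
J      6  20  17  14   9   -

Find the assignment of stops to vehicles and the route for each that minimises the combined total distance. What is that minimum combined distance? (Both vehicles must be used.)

Minimum combined distance: 83 miles.

There are 2^4 − 1 = 15 ways to divide the 5 stops into two non-empty groups. For each, the best each vehicle can do is its own shortest tour through its group:
  {F} + {T, S, A, J}: 52 + 68 = 120
  {T} + {F, S, A, J}: 22 + 61 = 83
  {F, T} + {S, A, J}: 71 + 58 = 129
  {S} + {F, T, A, J}: 40 + 71 = 111
  {F, S} + {T, A, J}: 61 + 52 = 113
  {T, S} + {F, A, J}: 50 + 52 = 102
  … (15 splits in total)
Best: vehicle 1 H → T → H = 22; vehicle 2 H → S → F → A → J → H = 61; combined 83.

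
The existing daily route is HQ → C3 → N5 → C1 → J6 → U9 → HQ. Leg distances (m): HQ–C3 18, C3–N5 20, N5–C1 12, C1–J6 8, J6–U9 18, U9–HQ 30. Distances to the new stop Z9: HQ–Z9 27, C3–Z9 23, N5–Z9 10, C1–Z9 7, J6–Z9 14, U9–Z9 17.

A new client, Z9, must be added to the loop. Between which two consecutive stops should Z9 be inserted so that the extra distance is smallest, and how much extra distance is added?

Insertion cost between consecutive stops i–j is d(i,Z9) + d(Z9,j) − d(i,j):
  between HQ and C3: 27 + 23 − 18 = 32
  between C3 and N5: 23 + 10 − 20 = 13
  between N5 and C1: 10 + 7 − 12 = 5
  between C1 and J6: 7 + 14 − 8 = 13
  between J6 and U9: 14 + 17 − 18 = 13
  between U9 and HQ: 17 + 27 − 30 = 14
Cheapest insertion is between N5 and C1, adding 5.
New total = 106 + 5 = 111.

+5 m — insert Z9 between N5 and C1.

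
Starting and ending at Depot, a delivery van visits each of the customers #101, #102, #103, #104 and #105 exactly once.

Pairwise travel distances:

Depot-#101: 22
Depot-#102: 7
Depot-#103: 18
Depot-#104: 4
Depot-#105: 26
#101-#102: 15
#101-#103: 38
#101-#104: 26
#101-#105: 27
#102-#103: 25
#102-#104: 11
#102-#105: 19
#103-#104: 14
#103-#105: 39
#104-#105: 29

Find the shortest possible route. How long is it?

Minimum total distance: 106.

Depot → #101 → #102 → #103 → #104 → #105 → Depot: 22+15+25+14+29+26 = 131
Depot → #101 → #102 → #103 → #105 → #104 → Depot: 22+15+25+39+29+4 = 134
Depot → #101 → #102 → #104 → #103 → #105 → Depot: 22+15+11+14+39+26 = 127
Depot → #101 → #102 → #104 → #105 → #103 → Depot: 22+15+11+29+39+18 = 134
Depot → #101 → #102 → #105 → #103 → #104 → Depot: 22+15+19+39+14+4 = 113
Depot → #101 → #102 → #105 → #104 → #103 → Depot: 22+15+19+29+14+18 = 117
Depot → #101 → #103 → #102 → #104 → #105 → Depot: 22+38+25+11+29+26 = 151
Depot → #101 → #103 → #102 → #105 → #104 → Depot: 22+38+25+19+29+4 = 137
Depot → #101 → #103 → #104 → #102 → #105 → Depot: 22+38+14+11+19+26 = 130
Depot → #101 → #103 → #104 → #105 → #102 → Depot: 22+38+14+29+19+7 = 129
Depot → #101 → #103 → #105 → #102 → #104 → Depot: 22+38+39+19+11+4 = 133
Depot → #101 → #103 → #105 → #104 → #102 → Depot: 22+38+39+29+11+7 = 146
Depot → #101 → #104 → #102 → #103 → #105 → Depot: 22+26+11+25+39+26 = 149
Depot → #101 → #104 → #102 → #105 → #103 → Depot: 22+26+11+19+39+18 = 135
… (46 more)
Depot → #102 → #101 → #105 → #103 → #104 → Depot: 7+15+27+39+14+4 = 106  ← best
The minimum is 106.
One optimal route: Depot → #102 → #101 → #105 → #103 → #104 → Depot (or its reverse).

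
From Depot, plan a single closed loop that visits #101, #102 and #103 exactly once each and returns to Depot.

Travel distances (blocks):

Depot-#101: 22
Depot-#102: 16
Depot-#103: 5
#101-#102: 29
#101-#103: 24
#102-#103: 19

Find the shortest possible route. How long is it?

There are 3 distinct closed tours to check (reversals are equivalent).
Depot - #101 - #102 - #103 - Depot: 22+29+19+5 = 75
Depot - #101 - #103 - #102 - Depot: 22+24+19+16 = 81
Depot - #102 - #101 - #103 - Depot: 16+29+24+5 = 74
The minimum is 74.
One optimal route: Depot → #102 → #101 → #103 → Depot (or its reverse).

74 blocks — the shortest possible round trip.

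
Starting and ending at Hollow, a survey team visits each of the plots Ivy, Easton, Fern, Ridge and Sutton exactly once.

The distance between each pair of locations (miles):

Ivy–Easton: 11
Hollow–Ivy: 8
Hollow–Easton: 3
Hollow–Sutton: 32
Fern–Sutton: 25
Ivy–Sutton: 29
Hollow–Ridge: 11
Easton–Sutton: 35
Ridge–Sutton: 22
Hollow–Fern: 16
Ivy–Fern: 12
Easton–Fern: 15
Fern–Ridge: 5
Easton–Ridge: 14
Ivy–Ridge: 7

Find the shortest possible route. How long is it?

With 5 stops there are 5!/2 = 60 distinct round trips (a route and its reverse cost the same).
Hollow→Ivy→Easton→Fern→Ridge→Sutton→Hollow: 8+11+15+5+22+32 = 93
Hollow→Ivy→Easton→Fern→Sutton→Ridge→Hollow: 8+11+15+25+22+11 = 92
Hollow→Ivy→Easton→Ridge→Fern→Sutton→Hollow: 8+11+14+5+25+32 = 95
Hollow→Ivy→Easton→Ridge→Sutton→Fern→Hollow: 8+11+14+22+25+16 = 96
Hollow→Ivy→Easton→Sutton→Fern→Ridge→Hollow: 8+11+35+25+5+11 = 95
Hollow→Ivy→Easton→Sutton→Ridge→Fern→Hollow: 8+11+35+22+5+16 = 97
Hollow→Ivy→Fern→Easton→Ridge→Sutton→Hollow: 8+12+15+14+22+32 = 103
Hollow→Ivy→Fern→Easton→Sutton→Ridge→Hollow: 8+12+15+35+22+11 = 103
Hollow→Ivy→Fern→Ridge→Easton→Sutton→Hollow: 8+12+5+14+35+32 = 106
Hollow→Ivy→Fern→Ridge→Sutton→Easton→Hollow: 8+12+5+22+35+3 = 85
Hollow→Ivy→Fern→Sutton→Easton→Ridge→Hollow: 8+12+25+35+14+11 = 105
Hollow→Ivy→Fern→Sutton→Ridge→Easton→Hollow: 8+12+25+22+14+3 = 84
Hollow→Ivy→Ridge→Easton→Fern→Sutton→Hollow: 8+7+14+15+25+32 = 101
Hollow→Ivy→Ridge→Easton→Sutton→Fern→Hollow: 8+7+14+35+25+16 = 105
… (46 more)
Hollow→Ivy→Ridge→Sutton→Fern→Easton→Hollow: 8+7+22+25+15+3 = 80  ← best
The minimum is 80.
One optimal route: Hollow → Ivy → Ridge → Sutton → Fern → Easton → Hollow (or its reverse).

Shortest round trip = 80 miles.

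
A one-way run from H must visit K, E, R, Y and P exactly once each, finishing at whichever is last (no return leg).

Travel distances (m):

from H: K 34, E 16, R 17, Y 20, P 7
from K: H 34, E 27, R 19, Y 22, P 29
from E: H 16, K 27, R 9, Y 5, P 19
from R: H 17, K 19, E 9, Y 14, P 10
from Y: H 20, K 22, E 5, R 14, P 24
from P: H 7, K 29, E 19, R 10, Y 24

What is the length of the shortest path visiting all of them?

Shortest open route: 53 m.

There are 5! = 120 possible orderings.
H - K - E - R - Y - P: 34+27+9+14+24 = 108
H - K - E - R - P - Y: 34+27+9+10+24 = 104
H - K - E - Y - R - P: 34+27+5+14+10 = 90
H - K - E - Y - P - R: 34+27+5+24+10 = 100
H - K - E - P - R - Y: 34+27+19+10+14 = 104
H - K - E - P - Y - R: 34+27+19+24+14 = 118
H - K - R - E - Y - P: 34+19+9+5+24 = 91
H - K - R - E - P - Y: 34+19+9+19+24 = 105
H - K - R - Y - E - P: 34+19+14+5+19 = 91
H - K - R - Y - P - E: 34+19+14+24+19 = 110
H - K - R - P - E - Y: 34+19+10+19+5 = 87
H - K - R - P - Y - E: 34+19+10+24+5 = 92
H - K - Y - E - R - P: 34+22+5+9+10 = 80
H - K - Y - E - P - R: 34+22+5+19+10 = 90
… (106 more)
H - P - R - E - Y - K: 7+10+9+5+22 = 53  ← best
The minimum is 53.
One shortest path: H → P → R → E → Y → K.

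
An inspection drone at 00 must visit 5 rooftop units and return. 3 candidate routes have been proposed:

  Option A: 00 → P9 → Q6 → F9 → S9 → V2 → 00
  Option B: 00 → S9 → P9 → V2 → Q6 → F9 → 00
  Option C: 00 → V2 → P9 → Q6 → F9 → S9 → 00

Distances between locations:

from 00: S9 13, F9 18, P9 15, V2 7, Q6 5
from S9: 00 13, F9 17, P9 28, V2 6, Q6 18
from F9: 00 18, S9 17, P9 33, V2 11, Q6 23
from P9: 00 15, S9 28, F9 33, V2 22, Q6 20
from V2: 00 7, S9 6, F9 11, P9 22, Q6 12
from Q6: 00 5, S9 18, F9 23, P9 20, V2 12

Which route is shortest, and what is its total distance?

88 — Option A is the shortest.

Option A: 15 + 20 + 23 + 17 + 6 + 7 = 88
Option B: 13 + 28 + 22 + 12 + 23 + 18 = 116
Option C: 7 + 22 + 20 + 23 + 17 + 13 = 102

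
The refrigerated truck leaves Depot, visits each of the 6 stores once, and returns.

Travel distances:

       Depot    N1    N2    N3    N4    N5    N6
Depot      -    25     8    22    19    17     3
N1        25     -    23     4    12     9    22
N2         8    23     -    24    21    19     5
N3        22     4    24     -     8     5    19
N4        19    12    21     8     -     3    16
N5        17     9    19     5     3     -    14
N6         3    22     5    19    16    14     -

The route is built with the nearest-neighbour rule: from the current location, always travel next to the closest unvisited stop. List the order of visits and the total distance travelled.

Nearest-neighbour total = 67; route Depot → N6 → N2 → N5 → N4 → N3 → N1 → Depot.

Depot → [N6:3 / N2:8 / N5:17 / N4:19 / N3:22 / N1:25] → N6 (3)
N6 → [N2:5 / N5:14 / N4:16 / N3:19 / N1:22] → N2 (5)
N2 → [N5:19 / N4:21 / N1:23 / N3:24] → N5 (19)
N5 → [N4:3 / N3:5 / N1:9] → N4 (3)
N4 → [N3:8 / N1:12] → N3 (8)
N3 → [N1:4] → N1 (4)
Return N1→Depot: 25.
Total = 3 + 5 + 19 + 3 + 8 + 4 + 25 = 67.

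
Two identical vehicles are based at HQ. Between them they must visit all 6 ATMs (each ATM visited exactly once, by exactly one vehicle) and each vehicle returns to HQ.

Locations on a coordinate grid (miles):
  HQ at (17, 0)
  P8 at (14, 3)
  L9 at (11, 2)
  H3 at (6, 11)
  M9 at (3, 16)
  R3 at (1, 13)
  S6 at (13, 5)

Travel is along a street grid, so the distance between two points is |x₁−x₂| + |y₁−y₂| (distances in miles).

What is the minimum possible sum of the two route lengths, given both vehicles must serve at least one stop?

Check every non-empty split of the stops between the two vehicles; for each half take its own optimal tour:
  {P8} + {L9, H3, M9, R3, S6}: 12 + 64 = 76
  {L9} + {P8, H3, M9, R3, S6}: 16 + 64 = 80
  {P8, L9} + {H3, M9, R3, S6}: 18 + 64 = 82
  {H3} + {P8, L9, M9, R3, S6}: 44 + 64 = 108
  {P8, H3} + {L9, M9, R3, S6}: 44 + 64 = 108
  {L9, H3} + {P8, M9, R3, S6}: 44 + 64 = 108
  … (31 splits in total)
Best: vehicle 1 HQ → P8 → HQ = 12; vehicle 2 HQ → L9 → H3 → M9 → R3 → S6 → HQ = 64; combined 76.

Minimum combined distance: 76 miles.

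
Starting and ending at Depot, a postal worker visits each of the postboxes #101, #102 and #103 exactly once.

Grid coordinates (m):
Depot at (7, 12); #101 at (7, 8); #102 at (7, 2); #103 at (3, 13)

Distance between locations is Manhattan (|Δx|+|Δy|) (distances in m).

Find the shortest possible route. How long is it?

30 m — the shortest possible round trip.

With 3 stops there are 3!/2 = 3 distinct round trips (a route and its reverse cost the same).
Depot-#101-#102-#103-Depot: 4+6+15+5 = 30
Depot-#101-#103-#102-Depot: 4+9+15+10 = 38
Depot-#102-#101-#103-Depot: 10+6+9+5 = 30
The minimum is 30.
One optimal route: Depot → #101 → #102 → #103 → Depot (or its reverse).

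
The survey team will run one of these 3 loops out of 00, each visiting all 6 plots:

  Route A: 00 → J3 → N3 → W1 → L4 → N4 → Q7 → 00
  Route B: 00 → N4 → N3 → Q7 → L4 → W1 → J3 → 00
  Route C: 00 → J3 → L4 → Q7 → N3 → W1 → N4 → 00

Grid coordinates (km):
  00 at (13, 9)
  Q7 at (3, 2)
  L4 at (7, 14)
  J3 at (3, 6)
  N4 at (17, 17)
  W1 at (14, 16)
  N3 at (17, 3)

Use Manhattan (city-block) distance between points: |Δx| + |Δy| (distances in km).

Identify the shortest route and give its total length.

Shortest is Route C, total 88 km.

Route A: 13 + 17 + 16 + 9 + 13 + 29 + 17 = 114
Route B: 12 + 14 + 15 + 16 + 9 + 21 + 13 = 100
Route C: 13 + 12 + 16 + 15 + 16 + 4 + 12 = 88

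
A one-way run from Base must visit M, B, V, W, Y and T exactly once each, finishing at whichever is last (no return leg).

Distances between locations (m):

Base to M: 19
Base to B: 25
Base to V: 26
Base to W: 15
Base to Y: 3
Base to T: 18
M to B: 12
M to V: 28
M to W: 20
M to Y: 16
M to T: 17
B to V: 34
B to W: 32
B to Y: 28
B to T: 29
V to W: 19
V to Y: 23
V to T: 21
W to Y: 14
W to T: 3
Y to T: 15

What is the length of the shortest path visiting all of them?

There are 6! = 720 possible orderings.
Base → M → B → V → W → Y → T: 19+12+34+19+14+15 = 113
Base → M → B → V → W → T → Y: 19+12+34+19+3+15 = 102
Base → M → B → V → Y → W → T: 19+12+34+23+14+3 = 105
Base → M → B → V → Y → T → W: 19+12+34+23+15+3 = 106
Base → M → B → V → T → W → Y: 19+12+34+21+3+14 = 103
Base → M → B → V → T → Y → W: 19+12+34+21+15+14 = 115
Base → M → B → W → V → Y → T: 19+12+32+19+23+15 = 120
Base → M → B → W → V → T → Y: 19+12+32+19+21+15 = 118
… (712 more)
Base → Y → V → W → T → M → B: 3+23+19+3+17+12 = 77  ← best
The minimum is 77.
One shortest path: Base → Y → V → W → T → M → B.

Minimum one-way distance = 77 m.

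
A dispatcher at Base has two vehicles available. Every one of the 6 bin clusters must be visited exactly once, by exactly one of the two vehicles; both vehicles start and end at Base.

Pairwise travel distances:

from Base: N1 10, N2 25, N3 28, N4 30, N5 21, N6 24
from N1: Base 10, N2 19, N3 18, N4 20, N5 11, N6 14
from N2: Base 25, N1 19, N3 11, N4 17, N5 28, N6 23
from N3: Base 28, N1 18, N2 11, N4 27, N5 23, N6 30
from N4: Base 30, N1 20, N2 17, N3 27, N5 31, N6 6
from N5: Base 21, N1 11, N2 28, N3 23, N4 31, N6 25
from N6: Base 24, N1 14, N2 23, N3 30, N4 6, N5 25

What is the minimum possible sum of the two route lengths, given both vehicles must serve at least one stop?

122 — the smallest possible combined total.

Check every non-empty split of the stops between the two vehicles; for each half take its own optimal tour:
  {N1} + {N2, N3, N4, N5, N6}: 20 + 102 = 122
  {N2} + {N1, N3, N4, N5, N6}: 50 + 101 = 151
  {N1, N2} + {N3, N4, N5, N6}: 54 + 101 = 155
  {N3} + {N1, N2, N4, N5, N6}: 56 + 94 = 150
  {N1, N3} + {N2, N4, N5, N6}: 56 + 94 = 150
  {N2, N3} + {N1, N4, N5, N6}: 64 + 82 = 146
  … (31 splits in total)
Best: vehicle 1 Base → N1 → Base = 20; vehicle 2 Base → N5 → N3 → N2 → N4 → N6 → Base = 102; combined 122.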